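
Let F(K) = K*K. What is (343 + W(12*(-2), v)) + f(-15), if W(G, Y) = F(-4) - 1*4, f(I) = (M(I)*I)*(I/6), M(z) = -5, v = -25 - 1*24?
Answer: 335/2 ≈ 167.50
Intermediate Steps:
v = -49 (v = -25 - 24 = -49)
F(K) = K**2
f(I) = -5*I**2/6 (f(I) = (-5*I)*(I/6) = -5*I**2/6)
W(G, Y) = 12 (W(G, Y) = (-4)**2 - 1*4 = 16 - 4 = 12)
(343 + W(12*(-2), v)) + f(-15) = (343 + 12) - 5/6*(-15)**2 = 355 - 5/6*225 = 355 - 375/2 = 335/2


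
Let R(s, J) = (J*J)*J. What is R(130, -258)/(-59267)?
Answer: 17173512/59267 ≈ 289.77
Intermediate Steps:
R(s, J) = J³ (R(s, J) = J²*J = J³)
R(130, -258)/(-59267) = (-258)³/(-59267) = -17173512*(-1/59267) = 17173512/59267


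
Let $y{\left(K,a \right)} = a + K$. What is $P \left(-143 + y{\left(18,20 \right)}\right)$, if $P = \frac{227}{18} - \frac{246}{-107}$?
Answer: $- \frac{1005095}{642} \approx -1565.6$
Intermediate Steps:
$y{\left(K,a \right)} = K + a$
$P = \frac{28717}{1926}$ ($P = 227 \cdot \frac{1}{18} - - \frac{246}{107} = \frac{227}{18} + \frac{246}{107} = \frac{28717}{1926} \approx 14.91$)
$P \left(-143 + y{\left(18,20 \right)}\right) = \frac{28717 \left(-143 + \left(18 + 20\right)\right)}{1926} = \frac{28717 \left(-143 + 38\right)}{1926} = \frac{28717}{1926} \left(-105\right) = - \frac{1005095}{642}$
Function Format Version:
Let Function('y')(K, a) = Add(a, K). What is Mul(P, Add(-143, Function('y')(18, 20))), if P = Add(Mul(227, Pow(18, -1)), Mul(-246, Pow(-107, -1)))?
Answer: Rational(-1005095, 642) ≈ -1565.6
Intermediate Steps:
Function('y')(K, a) = Add(K, a)
P = Rational(28717, 1926) (P = Add(Mul(227, Rational(1, 18)), Mul(-246, Rational(-1, 107))) = Add(Rational(227, 18), Rational(246, 107)) = Rational(28717, 1926) ≈ 14.910)
Mul(P, Add(-143, Function('y')(18, 20))) = Mul(Rational(28717, 1926), Add(-143, Add(18, 20))) = Mul(Rational(28717, 1926), Add(-143, 38)) = Mul(Rational(28717, 1926), -105) = Rational(-1005095, 642)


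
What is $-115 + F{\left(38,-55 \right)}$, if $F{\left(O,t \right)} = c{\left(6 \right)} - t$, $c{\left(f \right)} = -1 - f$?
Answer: $-67$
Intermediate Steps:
$F{\left(O,t \right)} = -7 - t$ ($F{\left(O,t \right)} = \left(-1 - 6\right) - t = -7 - t$)
$-115 + F{\left(38,-55 \right)} = -115 - -48 = -115 + \left(-7 + 55\right) = -115 + 48 = -67$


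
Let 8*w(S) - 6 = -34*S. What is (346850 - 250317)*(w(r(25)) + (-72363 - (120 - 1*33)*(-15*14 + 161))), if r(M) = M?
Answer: -13168163063/2 ≈ -6.5841e+9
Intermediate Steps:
w(S) = ¾ - 17*S/4 (w(S) = ¾ + (-34*S)/8 = ¾ - 17*S/4)
(346850 - 250317)*(w(r(25)) + (-72363 - (120 - 1*33)*(-15*14 + 161))) = (346850 - 250317)*((¾ - 17/4*25) + (-72363 - (120 - 1*33)*(-15*14 + 161))) = 96533*((¾ - 425/4) + (-72363 - (120 - 33)*(-210 + 161))) = 96533*(-211/2 + (-72363 - 87*(-49))) = 96533*(-211/2 + (-72363 - 1*(-4263))) = 96533*(-211/2 + (-72363 + 4263)) = 96533*(-211/2 - 68100) = 96533*(-136411/2) = -13168163063/2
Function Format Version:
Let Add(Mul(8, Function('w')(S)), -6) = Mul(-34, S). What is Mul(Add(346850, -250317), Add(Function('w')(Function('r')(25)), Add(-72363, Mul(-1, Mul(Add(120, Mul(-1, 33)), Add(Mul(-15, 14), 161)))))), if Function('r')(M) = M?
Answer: Rational(-13168163063, 2) ≈ -6.5841e+9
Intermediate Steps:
Function('w')(S) = Add(Rational(3, 4), Mul(Rational(-17, 4), S)) (Function('w')(S) = Add(Rational(3, 4), Mul(Rational(1, 8), Mul(-34, S))) = Add(Rational(3, 4), Mul(Rational(-17, 4), S)))
Mul(Add(346850, -250317), Add(Function('w')(Function('r')(25)), Add(-72363, Mul(-1, Mul(Add(120, Mul(-1, 33)), Add(Mul(-15, 14), 161)))))) = Mul(Add(346850, -250317), Add(Add(Rational(3, 4), Mul(Rational(-17, 4), 25)), Add(-72363, Mul(-1, Mul(Add(120, Mul(-1, 33)), Add(Mul(-15, 14), 161)))))) = Mul(96533, Add(Add(Rational(3, 4), Rational(-425, 4)), Add(-72363, Mul(-1, Mul(Add(120, -33), Add(-210, 161)))))) = Mul(96533, Add(Rational(-211, 2), Add(-72363, Mul(-1, Mul(87, -49))))) = Mul(96533, Add(Rational(-211, 2), Add(-72363, Mul(-1, -4263)))) = Mul(96533, Add(Rational(-211, 2), Add(-72363, 4263))) = Mul(96533, Add(Rational(-211, 2), -68100)) = Mul(96533, Rational(-136411, 2)) = Rational(-13168163063, 2)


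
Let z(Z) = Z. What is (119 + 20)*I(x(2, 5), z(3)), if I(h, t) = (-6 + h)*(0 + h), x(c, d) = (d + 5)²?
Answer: 1306600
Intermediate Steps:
x(c, d) = (5 + d)²
I(h, t) = h*(-6 + h) (I(h, t) = (-6 + h)*h = h*(-6 + h))
(119 + 20)*I(x(2, 5), z(3)) = (119 + 20)*((5 + 5)²*(-6 + (5 + 5)²)) = 139*(10²*(-6 + 10²)) = 139*(100*(-6 + 100)) = 139*(100*94) = 139*9400 = 1306600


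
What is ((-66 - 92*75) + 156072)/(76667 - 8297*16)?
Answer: -49702/18695 ≈ -2.6586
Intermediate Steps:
((-66 - 92*75) + 156072)/(76667 - 8297*16) = ((-66 - 6900) + 156072)/(76667 - 132752) = (-6966 + 156072)/(-56085) = 149106*(-1/56085) = -49702/18695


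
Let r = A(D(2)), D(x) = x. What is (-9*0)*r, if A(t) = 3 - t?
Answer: 0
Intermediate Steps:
r = 1 (r = 3 - 1*2 = 3 - 2 = 1)
(-9*0)*r = -9*0*1 = 0*1 = 0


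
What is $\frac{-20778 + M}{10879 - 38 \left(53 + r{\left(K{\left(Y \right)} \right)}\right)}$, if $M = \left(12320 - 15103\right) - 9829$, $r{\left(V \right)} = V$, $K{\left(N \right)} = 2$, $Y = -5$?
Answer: $- \frac{33390}{8789} \approx -3.7991$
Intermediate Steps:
$M = -12612$ ($M = -2783 - 9829 = -12612$)
$\frac{-20778 + M}{10879 - 38 \left(53 + r{\left(K{\left(Y \right)} \right)}\right)} = \frac{-20778 - 12612}{10879 - 38 \left(53 + 2\right)} = - \frac{33390}{10879 - 2090} = - \frac{33390}{8789}$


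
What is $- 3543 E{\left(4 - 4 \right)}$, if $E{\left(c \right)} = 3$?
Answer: $-10629$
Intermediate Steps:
$- 3543 E{\left(4 - 4 \right)} = \left(-3543\right) 3 = -10629$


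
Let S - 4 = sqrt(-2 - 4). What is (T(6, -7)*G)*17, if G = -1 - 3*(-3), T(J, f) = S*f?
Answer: -3808 - 952*I*sqrt(6) ≈ -3808.0 - 2331.9*I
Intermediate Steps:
S = 4 + I*sqrt(6) (S = 4 + sqrt(-2 - 4) = 4 + sqrt(-6) = 4 + I*sqrt(6) ≈ 4.0 + 2.4495*I)
T(J, f) = f*(4 + I*sqrt(6)) (T(J, f) = (4 + I*sqrt(6))*f = f*(4 + I*sqrt(6)))
G = 8 (G = -1 + 9 = 8)
(T(6, -7)*G)*17 = (-7*(4 + I*sqrt(6))*8)*17 = ((-28 - 7*I*sqrt(6))*8)*17 = (-224 - 56*I*sqrt(6))*17 = -3808 - 952*I*sqrt(6)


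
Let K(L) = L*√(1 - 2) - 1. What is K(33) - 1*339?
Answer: -340 + 33*I ≈ -340.0 + 33.0*I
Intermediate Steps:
K(L) = -1 + I*L (K(L) = L*√(-1) - 1 = L*I - 1 = I*L - 1 = -1 + I*L)
K(33) - 1*339 = (-1 + I*33) - 1*339 = (-1 + 33*I) - 339 = -340 + 33*I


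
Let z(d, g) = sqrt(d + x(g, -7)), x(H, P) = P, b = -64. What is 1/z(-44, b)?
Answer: -I*sqrt(51)/51 ≈ -0.14003*I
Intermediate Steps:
z(d, g) = sqrt(-7 + d) (z(d, g) = sqrt(d - 7) = sqrt(-7 + d))
1/z(-44, b) = 1/(sqrt(-7 - 44)) = 1/(sqrt(-51)) = 1/(I*sqrt(51)) = -I*sqrt(51)/51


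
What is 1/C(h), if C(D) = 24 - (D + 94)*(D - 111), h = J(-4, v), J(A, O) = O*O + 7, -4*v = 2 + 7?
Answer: 256/2692495 ≈ 9.5079e-5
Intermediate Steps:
v = -9/4 (v = -(2 + 7)/4 = -¼*9 = -9/4 ≈ -2.2500)
J(A, O) = 7 + O² (J(A, O) = O² + 7 = 7 + O²)
h = 193/16 (h = 7 + (-9/4)² = 7 + 81/16 = 193/16 ≈ 12.063)
C(D) = 24 - (-111 + D)*(94 + D) (C(D) = 24 - (94 + D)*(-111 + D) = 24 - (-111 + D)*(94 + D))
1/C(h) = 1/(10458 - (193/16)² + 17*(193/16)) = 1/(10458 - 1*37249/256 + 3281/16) = 1/(10458 - 37249/256 + 3281/16) = 1/(2692495/256) = 256/2692495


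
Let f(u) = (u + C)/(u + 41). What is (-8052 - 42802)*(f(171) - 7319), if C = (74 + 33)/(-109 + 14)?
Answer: 1873823974447/5035 ≈ 3.7216e+8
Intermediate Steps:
C = -107/95 (C = 107/(-95) = 107*(-1/95) = -107/95 ≈ -1.1263)
f(u) = (-107/95 + u)/(41 + u) (f(u) = (u - 107/95)/(u + 41) = (-107/95 + u)/(41 + u))
(-8052 - 42802)*(f(171) - 7319) = (-8052 - 42802)*((-107/95 + 171)/(41 + 171) - 7319) = -50854*((16138/95)/212 - 7319) = -50854*((1/212)*(16138/95) - 7319) = -50854*(8069/10070 - 7319) = -50854*(-73694261/10070) = 1873823974447/5035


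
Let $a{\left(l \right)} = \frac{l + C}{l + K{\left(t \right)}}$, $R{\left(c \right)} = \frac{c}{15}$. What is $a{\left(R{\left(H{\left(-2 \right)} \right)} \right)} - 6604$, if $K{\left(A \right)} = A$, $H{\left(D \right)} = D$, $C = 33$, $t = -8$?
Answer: $- \frac{806181}{122} \approx -6608.0$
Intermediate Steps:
$R{\left(c \right)} = \frac{c}{15}$ ($R{\left(c \right)} = c \frac{1}{15} = \frac{c}{15}$)
$a{\left(l \right)} = \frac{33 + l}{-8 + l}$ ($a{\left(l \right)} = \frac{l + 33}{l - 8} = \frac{33 + l}{-8 + l}$)
$a{\left(R{\left(H{\left(-2 \right)} \right)} \right)} - 6604 = \frac{33 + \frac{1}{15} \left(-2\right)}{-8 + \frac{1}{15} \left(-2\right)} - 6604 = \frac{33 - \frac{2}{15}}{-8 - \frac{2}{15}} - 6604 = \frac{1}{- \frac{122}{15}} \cdot \frac{493}{15} - 6604 = \left(- \frac{15}{122}\right) \frac{493}{15} - 6604 = - \frac{493}{122} - 6604 = - \frac{806181}{122}$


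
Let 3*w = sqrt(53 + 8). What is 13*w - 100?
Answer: -100 + 13*sqrt(61)/3 ≈ -66.156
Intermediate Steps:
w = sqrt(61)/3 (w = sqrt(53 + 8)/3 = sqrt(61)/3 ≈ 2.6034)
13*w - 100 = 13*(sqrt(61)/3) - 100 = 13*sqrt(61)/3 - 100 = -100 + 13*sqrt(61)/3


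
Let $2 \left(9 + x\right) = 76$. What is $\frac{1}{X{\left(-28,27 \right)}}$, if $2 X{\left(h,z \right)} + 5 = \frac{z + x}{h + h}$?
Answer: $- \frac{1}{3} \approx -0.33333$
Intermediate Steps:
$x = 29$ ($x = -9 + \frac{1}{2} \cdot 76 = -9 + 38 = 29$)
$X{\left(h,z \right)} = - \frac{5}{2} + \frac{29 + z}{4 h}$ ($X{\left(h,z \right)} = - \frac{5}{2} + \frac{\left(z + 29\right) \frac{1}{h + h}}{2} = - \frac{5}{2} + \frac{\left(29 + z\right) \frac{1}{2 h}}{2} = - \frac{5}{2} + \frac{\frac{1}{2} \frac{1}{h} \left(29 + z\right)}{2} = - \frac{5}{2} + \frac{29 + z}{4 h}$)
$\frac{1}{X{\left(-28,27 \right)}} = \frac{1}{\frac{1}{4} \frac{1}{-28} \left(29 + 27 - -280\right)} = \frac{1}{\frac{1}{4} \left(- \frac{1}{28}\right) \left(29 + 27 + 280\right)} = \frac{1}{\frac{1}{4} \left(- \frac{1}{28}\right) 336} = \frac{1}{-3} = - \frac{1}{3}$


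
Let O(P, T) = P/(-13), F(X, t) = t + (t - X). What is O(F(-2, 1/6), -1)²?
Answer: 49/1521 ≈ 0.032216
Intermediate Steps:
F(X, t) = -X + 2*t
O(P, T) = -P/13 (O(P, T) = P*(-1/13) = -P/13)
O(F(-2, 1/6), -1)² = (-(-1*(-2) + 2/6)/13)² = (-(2 + 2*(⅙))/13)² = (-(2 + ⅓)/13)² = (-1/13*7/3)² = (-7/39)² = 49/1521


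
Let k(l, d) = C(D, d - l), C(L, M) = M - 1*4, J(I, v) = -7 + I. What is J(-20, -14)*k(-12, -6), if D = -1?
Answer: -54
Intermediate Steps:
C(L, M) = -4 + M (C(L, M) = M - 4 = -4 + M)
k(l, d) = -4 + d - l (k(l, d) = -4 + (d - l) = -4 + d - l)
J(-20, -14)*k(-12, -6) = (-7 - 20)*(-4 - 6 - 1*(-12)) = -27*(-4 - 6 + 12) = -27*2 = -54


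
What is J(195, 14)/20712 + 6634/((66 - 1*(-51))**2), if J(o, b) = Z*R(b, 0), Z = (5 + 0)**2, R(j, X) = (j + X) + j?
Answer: 12248809/23627214 ≈ 0.51842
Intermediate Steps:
R(j, X) = X + 2*j (R(j, X) = (X + j) + j = X + 2*j)
Z = 25 (Z = 5**2 = 25)
J(o, b) = 50*b (J(o, b) = 25*(0 + 2*b) = 25*(2*b) = 50*b)
J(195, 14)/20712 + 6634/((66 - 1*(-51))**2) = (50*14)/20712 + 6634/((66 - 1*(-51))**2) = 700*(1/20712) + 6634/((66 + 51)**2) = 175/5178 + 6634/(117**2) = 175/5178 + 6634/13689 = 12248809/23627214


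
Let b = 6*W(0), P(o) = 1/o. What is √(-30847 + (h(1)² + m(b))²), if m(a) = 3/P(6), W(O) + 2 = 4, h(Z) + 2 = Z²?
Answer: I*√30486 ≈ 174.6*I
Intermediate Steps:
h(Z) = -2 + Z²
W(O) = 2 (W(O) = -2 + 4 = 2)
b = 12 (b = 6*2 = 12)
m(a) = 18 (m(a) = 3/(1/6) = 3/(⅙) = 3*6 = 18)
√(-30847 + (h(1)² + m(b))²) = √(-30847 + ((-2 + 1²)² + 18)²) = √(-30847 + ((-2 + 1)² + 18)²) = √(-30847 + ((-1)² + 18)²) = √(-30847 + (1 + 18)²) = √(-30847 + 19²) = √(-30847 + 361) = √(-30486) = I*√30486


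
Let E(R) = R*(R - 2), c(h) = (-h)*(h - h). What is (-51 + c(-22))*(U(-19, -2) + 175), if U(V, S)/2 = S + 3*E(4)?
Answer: -11169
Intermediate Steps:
c(h) = 0 (c(h) = -h*0 = 0)
E(R) = R*(-2 + R)
U(V, S) = 48 + 2*S (U(V, S) = 2*(S + 3*(4*(-2 + 4))) = 2*(S + 3*(4*2)) = 2*(S + 3*8) = 2*(S + 24) = 2*(24 + S) = 48 + 2*S)
(-51 + c(-22))*(U(-19, -2) + 175) = (-51 + 0)*((48 + 2*(-2)) + 175) = -51*((48 - 4) + 175) = -51*(44 + 175) = -51*219 = -11169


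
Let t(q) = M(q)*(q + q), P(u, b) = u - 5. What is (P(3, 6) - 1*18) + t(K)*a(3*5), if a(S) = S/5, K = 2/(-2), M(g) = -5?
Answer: 10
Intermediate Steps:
P(u, b) = -5 + u
K = -1 (K = 2*(-½) = -1)
a(S) = S/5 (a(S) = S*(⅕) = S/5)
t(q) = -10*q (t(q) = -5*(q + q) = -10*q)
(P(3, 6) - 1*18) + t(K)*a(3*5) = ((-5 + 3) - 1*18) + (-10*(-1))*((3*5)/5) = (-2 - 18) + 10*((⅕)*15) = -20 + 10*3 = -20 + 30 = 10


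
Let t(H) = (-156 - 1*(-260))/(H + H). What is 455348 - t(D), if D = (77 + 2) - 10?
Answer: 31418960/69 ≈ 4.5535e+5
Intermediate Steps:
D = 69 (D = 79 - 10 = 69)
t(H) = 52/H (t(H) = (-156 + 260)/((2*H)) = 104*(1/(2*H)) = 52/H)
455348 - t(D) = 455348 - 52/69 = 31418960/69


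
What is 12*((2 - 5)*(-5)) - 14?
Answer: 166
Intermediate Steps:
12*((2 - 5)*(-5)) - 14 = 12*(-3*(-5)) - 14 = 12*15 - 14 = 180 - 14 = 166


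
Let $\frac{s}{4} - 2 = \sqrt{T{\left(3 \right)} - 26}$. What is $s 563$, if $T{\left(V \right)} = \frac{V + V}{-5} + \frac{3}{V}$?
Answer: $4504 + \frac{2252 i \sqrt{655}}{5} \approx 4504.0 + 11527.0 i$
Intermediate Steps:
$T{\left(V \right)} = \frac{3}{V} - \frac{2 V}{5}$ ($T{\left(V \right)} = 2 V \left(- \frac{1}{5}\right) + \frac{3}{V} = - \frac{2 V}{5} + \frac{3}{V} = \frac{3}{V} - \frac{2 V}{5}$)
$s = 8 + \frac{4 i \sqrt{655}}{5}$ ($s = 8 + 4 \sqrt{\left(\frac{3}{3} - \frac{6}{5}\right) - 26} = 8 + 4 \sqrt{\left(3 \cdot \frac{1}{3} - \frac{6}{5}\right) - 26} = 8 + 4 \sqrt{\left(1 - \frac{6}{5}\right) - 26} = 8 + 4 \sqrt{- \frac{1}{5} - 26} = 8 + 4 \sqrt{- \frac{131}{5}} = 8 + 4 \frac{i \sqrt{655}}{5} = 8 + \frac{4 i \sqrt{655}}{5} \approx 8.0 + 20.474 i$)
$s 563 = \left(8 + \frac{4 i \sqrt{655}}{5}\right) 563 = 4504 + \frac{2252 i \sqrt{655}}{5}$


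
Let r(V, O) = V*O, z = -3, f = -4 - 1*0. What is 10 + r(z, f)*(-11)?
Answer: -122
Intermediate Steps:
f = -4 (f = -4 + 0 = -4)
r(V, O) = O*V
10 + r(z, f)*(-11) = 10 - 4*(-3)*(-11) = 10 + 12*(-11) = 10 - 132 = -122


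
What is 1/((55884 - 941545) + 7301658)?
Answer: 1/6415997 ≈ 1.5586e-7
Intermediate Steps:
1/((55884 - 941545) + 7301658) = 1/(-885661 + 7301658) = 1/6415997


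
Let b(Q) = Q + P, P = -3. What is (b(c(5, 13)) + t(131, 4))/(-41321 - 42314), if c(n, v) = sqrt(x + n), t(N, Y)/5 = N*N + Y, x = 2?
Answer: -85822/83635 - sqrt(7)/83635 ≈ -1.0262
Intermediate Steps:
t(N, Y) = 5*Y + 5*N**2 (t(N, Y) = 5*(N*N + Y) = 5*(N**2 + Y) = 5*(Y + N**2) = 5*Y + 5*N**2)
c(n, v) = sqrt(2 + n)
b(Q) = -3 + Q (b(Q) = Q - 3 = -3 + Q)
(b(c(5, 13)) + t(131, 4))/(-41321 - 42314) = ((-3 + sqrt(2 + 5)) + (5*4 + 5*131**2))/(-41321 - 42314) = ((-3 + sqrt(7)) + (20 + 5*17161))/(-83635) = ((-3 + sqrt(7)) + (20 + 85805))*(-1/83635) = ((-3 + sqrt(7)) + 85825)*(-1/83635) = (85822 + sqrt(7))*(-1/83635) = -85822/83635 - sqrt(7)/83635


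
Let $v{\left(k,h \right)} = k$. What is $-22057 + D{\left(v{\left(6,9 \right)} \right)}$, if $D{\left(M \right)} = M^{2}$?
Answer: $-22021$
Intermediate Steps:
$-22057 + D{\left(v{\left(6,9 \right)} \right)} = -22057 + 6^{2} = -22057 + 36 = -22021$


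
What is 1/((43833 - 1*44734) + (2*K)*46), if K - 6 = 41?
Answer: 1/3423 ≈ 0.00029214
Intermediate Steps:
K = 47 (K = 6 + 41 = 47)
1/((43833 - 1*44734) + (2*K)*46) = 1/((43833 - 1*44734) + (2*47)*46) = 1/((43833 - 44734) + 94*46) = 1/(-901 + 4324) = 1/3423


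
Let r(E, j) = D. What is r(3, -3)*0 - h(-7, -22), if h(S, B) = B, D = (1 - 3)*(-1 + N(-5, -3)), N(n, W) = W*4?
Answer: 22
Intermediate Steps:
N(n, W) = 4*W
D = 26 (D = (1 - 3)*(-1 + 4*(-3)) = -2*(-1 - 12) = -2*(-13) = 26)
r(E, j) = 26
r(3, -3)*0 - h(-7, -22) = 26*0 - 1*(-22) = 0 + 22 = 22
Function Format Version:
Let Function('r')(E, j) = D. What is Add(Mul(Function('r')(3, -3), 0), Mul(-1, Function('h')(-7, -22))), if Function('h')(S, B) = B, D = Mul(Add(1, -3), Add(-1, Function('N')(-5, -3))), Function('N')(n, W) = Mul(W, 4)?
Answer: 22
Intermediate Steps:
Function('N')(n, W) = Mul(4, W)
D = 26 (D = Mul(Add(1, -3), Add(-1, Mul(4, -3))) = Mul(-2, Add(-1, -12)) = Mul(-2, -13) = 26)
Function('r')(E, j) = 26
Add(Mul(Function('r')(3, -3), 0), Mul(-1, Function('h')(-7, -22))) = Add(Mul(26, 0), Mul(-1, -22)) = Add(0, 22) = 22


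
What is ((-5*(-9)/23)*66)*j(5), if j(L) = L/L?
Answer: 2970/23 ≈ 129.13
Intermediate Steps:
j(L) = 1
((-5*(-9)/23)*66)*j(5) = ((-5*(-9)/23)*66)*1 = ((45*(1/23))*66)*1 = ((45/23)*66)*1 = (2970/23)*1 = 2970/23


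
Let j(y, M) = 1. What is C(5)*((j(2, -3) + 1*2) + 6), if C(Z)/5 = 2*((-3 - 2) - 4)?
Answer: -810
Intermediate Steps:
C(Z) = -90 (C(Z) = 5*(2*((-3 - 2) - 4)) = 5*(2*(-5 - 4)) = 5*(2*(-9)) = 5*(-18) = -90)
C(5)*((j(2, -3) + 1*2) + 6) = -90*((1 + 1*2) + 6) = -90*((1 + 2) + 6) = -90*(3 + 6) = -90*9 = -810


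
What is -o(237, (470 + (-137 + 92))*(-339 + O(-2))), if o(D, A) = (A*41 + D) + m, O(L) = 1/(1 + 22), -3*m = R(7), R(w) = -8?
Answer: 407519363/69 ≈ 5.9061e+6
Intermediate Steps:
m = 8/3 (m = -⅓*(-8) = 8/3 ≈ 2.6667)
O(L) = 1/23
o(D, A) = 8/3 + D + 41*A (o(D, A) = (A*41 + D) + 8/3 = (41*A + D) + 8/3 = (D + 41*A) + 8/3 = 8/3 + D + 41*A)
-o(237, (470 + (-137 + 92))*(-339 + O(-2))) = -(8/3 + 237 + 41*((470 + (-137 + 92))*(-339 + 1/23))) = -(8/3 + 237 + 41*((470 - 45)*(-7796/23))) = -(8/3 + 237 + 41*(425*(-7796/23))) = -(8/3 + 237 + 41*(-3313300/23)) = -(8/3 + 237 - 135845300/23) = -1*(-407519363/69) = 407519363/69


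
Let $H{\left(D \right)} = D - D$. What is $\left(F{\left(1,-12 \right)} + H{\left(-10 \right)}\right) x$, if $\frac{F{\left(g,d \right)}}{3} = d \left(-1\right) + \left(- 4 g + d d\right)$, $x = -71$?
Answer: $-32376$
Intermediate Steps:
$H{\left(D \right)} = 0$
$F{\left(g,d \right)} = - 12 g - 3 d + 3 d^{2}$ ($F{\left(g,d \right)} = 3 \left(d \left(-1\right) + \left(- 4 g + d d\right)\right) = 3 \left(- d + \left(- 4 g + d^{2}\right)\right) = 3 \left(- d + \left(d^{2} - 4 g\right)\right) = 3 \left(d^{2} - d - 4 g\right) = - 12 g - 3 d + 3 d^{2}$)
$\left(F{\left(1,-12 \right)} + H{\left(-10 \right)}\right) x = \left(\left(\left(-12\right) 1 - -36 + 3 \left(-12\right)^{2}\right) + 0\right) \left(-71\right) = \left(\left(-12 + 36 + 3 \cdot 144\right) + 0\right) \left(-71\right) = \left(\left(-12 + 36 + 432\right) + 0\right) \left(-71\right) = \left(456 + 0\right) \left(-71\right) = 456 \left(-71\right) = -32376$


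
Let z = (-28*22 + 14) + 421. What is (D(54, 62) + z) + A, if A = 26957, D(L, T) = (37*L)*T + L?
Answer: 150706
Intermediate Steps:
D(L, T) = L + 37*L*T (D(L, T) = 37*L*T + L = L + 37*L*T)
z = -181 (z = (-616 + 14) + 421 = -602 + 421 = -181)
(D(54, 62) + z) + A = (54*(1 + 37*62) - 181) + 26957 = (54*(1 + 2294) - 181) + 26957 = (54*2295 - 181) + 26957 = (123930 - 181) + 26957 = 123749 + 26957 = 150706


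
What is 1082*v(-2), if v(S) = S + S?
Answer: -4328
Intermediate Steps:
v(S) = 2*S
1082*v(-2) = 1082*(2*(-2)) = 1082*(-4) = -4328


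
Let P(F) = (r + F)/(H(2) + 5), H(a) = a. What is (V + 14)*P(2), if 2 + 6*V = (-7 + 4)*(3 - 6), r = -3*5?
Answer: -169/6 ≈ -28.167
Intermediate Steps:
r = -15
V = 7/6 (V = -⅓ + ((-7 + 4)*(3 - 6))/6 = -⅓ + (-3*(-3))/6 = -⅓ + (⅙)*9 = -⅓ + 3/2 = 7/6 ≈ 1.1667)
P(F) = -15/7 + F/7 (P(F) = (-15 + F)/(2 + 5) = (-15 + F)/7 = (-15 + F)*(⅐) = -15/7 + F/7)
(V + 14)*P(2) = (7/6 + 14)*(-15/7 + (⅐)*2) = 91*(-15/7 + 2/7)/6 = (91/6)*(-13/7) = -169/6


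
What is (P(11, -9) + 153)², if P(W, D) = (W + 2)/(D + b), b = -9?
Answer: 7513081/324 ≈ 23189.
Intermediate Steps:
P(W, D) = (2 + W)/(-9 + D) (P(W, D) = (W + 2)/(D - 9) = (2 + W)/(-9 + D))
(P(11, -9) + 153)² = ((2 + 11)/(-9 - 9) + 153)² = (13/(-18) + 153)² = (-1/18*13 + 153)² = (-13/18 + 153)² = (2741/18)² = 7513081/324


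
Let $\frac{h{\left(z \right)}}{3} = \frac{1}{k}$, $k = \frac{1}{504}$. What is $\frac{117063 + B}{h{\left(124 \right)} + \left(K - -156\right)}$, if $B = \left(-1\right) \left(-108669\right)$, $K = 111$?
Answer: $\frac{75244}{593} \approx 126.89$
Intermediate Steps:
$B = 108669$
$k = \frac{1}{504} \approx 0.0019841$
$h{\left(z \right)} = 1512$ ($h{\left(z \right)} = 3 \frac{1}{\frac{1}{504}} = 3 \cdot 504 = 1512$)
$\frac{117063 + B}{h{\left(124 \right)} + \left(K - -156\right)} = \frac{117063 + 108669}{1512 + \left(111 - -156\right)} = \frac{225732}{1512 + \left(111 + 156\right)} = \frac{225732}{1512 + 267} = \frac{225732}{1779} = 225732 \cdot \frac{1}{1779} = \frac{75244}{593}$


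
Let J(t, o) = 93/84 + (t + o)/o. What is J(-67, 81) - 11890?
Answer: -26963617/2268 ≈ -11889.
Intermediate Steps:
J(t, o) = 31/28 + (o + t)/o (J(t, o) = 93*(1/84) + (o + t)/o = 31/28 + (o + t)/o)
J(-67, 81) - 11890 = (59/28 - 67/81) - 11890 = 2903/2268 - 11890 = -26963617/2268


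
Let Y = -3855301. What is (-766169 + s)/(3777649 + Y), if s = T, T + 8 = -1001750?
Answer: 589309/25884 ≈ 22.767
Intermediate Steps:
T = -1001758 (T = -8 - 1001750 = -1001758)
s = -1001758
(-766169 + s)/(3777649 + Y) = (-766169 - 1001758)/(3777649 - 3855301) = -1767927/(-77652) = -1767927*(-1/77652) = 589309/25884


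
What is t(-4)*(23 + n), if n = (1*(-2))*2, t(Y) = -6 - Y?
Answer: -38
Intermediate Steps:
n = -4 (n = -2*2 = -4)
t(-4)*(23 + n) = (-6 - 1*(-4))*(23 - 4) = (-6 + 4)*19 = -2*19 = -38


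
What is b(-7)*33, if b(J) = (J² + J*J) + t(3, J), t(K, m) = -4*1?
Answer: 3102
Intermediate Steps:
t(K, m) = -4
b(J) = -4 + 2*J² (b(J) = (J² + J*J) - 4 = (J² + J²) - 4 = 2*J² - 4 = -4 + 2*J²)
b(-7)*33 = (-4 + 2*(-7)²)*33 = (-4 + 2*49)*33 = (-4 + 98)*33 = 94*33 = 3102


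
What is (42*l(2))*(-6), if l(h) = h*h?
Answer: -1008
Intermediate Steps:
l(h) = h**2
(42*l(2))*(-6) = (42*2**2)*(-6) = (42*4)*(-6) = 168*(-6) = -1008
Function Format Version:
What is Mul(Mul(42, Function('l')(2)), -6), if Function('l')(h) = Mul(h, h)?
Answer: -1008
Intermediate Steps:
Function('l')(h) = Pow(h, 2)
Mul(Mul(42, Function('l')(2)), -6) = Mul(Mul(42, Pow(2, 2)), -6) = Mul(Mul(42, 4), -6) = Mul(168, -6) = -1008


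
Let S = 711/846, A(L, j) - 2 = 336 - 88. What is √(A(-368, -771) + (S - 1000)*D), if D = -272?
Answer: √600895282/47 ≈ 521.56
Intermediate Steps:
A(L, j) = 250 (A(L, j) = 2 + (336 - 88) = 2 + 248 = 250)
S = 79/94 (S = 711*(1/846) = 79/94 ≈ 0.84043)
√(A(-368, -771) + (S - 1000)*D) = √(250 + (79/94 - 1000)*(-272)) = √(250 - 93921/94*(-272)) = √(250 + 12773256/47) = √(12785006/47) = √600895282/47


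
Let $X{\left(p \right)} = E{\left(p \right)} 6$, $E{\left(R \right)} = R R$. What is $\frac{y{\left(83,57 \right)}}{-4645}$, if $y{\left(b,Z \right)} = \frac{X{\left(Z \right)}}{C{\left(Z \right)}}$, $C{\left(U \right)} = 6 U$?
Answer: $- \frac{57}{4645} \approx -0.012271$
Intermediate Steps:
$E{\left(R \right)} = R^{2}$
$X{\left(p \right)} = 6 p^{2}$ ($X{\left(p \right)} = p^{2} \cdot 6 = 6 p^{2}$)
$y{\left(b,Z \right)} = Z$ ($y{\left(b,Z \right)} = \frac{6 Z^{2}}{6 Z} = 6 Z^{2} \frac{1}{6 Z} = Z$)
$\frac{y{\left(83,57 \right)}}{-4645} = \frac{57}{-4645} = 57 \left(- \frac{1}{4645}\right) = - \frac{57}{4645}$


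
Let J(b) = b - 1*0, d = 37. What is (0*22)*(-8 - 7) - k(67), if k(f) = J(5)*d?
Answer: -185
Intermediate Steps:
J(b) = b (J(b) = b + 0 = b)
k(f) = 185 (k(f) = 5*37 = 185)
(0*22)*(-8 - 7) - k(67) = (0*22)*(-8 - 7) - 1*185 = 0*(-15) - 185 = 0 - 185 = -185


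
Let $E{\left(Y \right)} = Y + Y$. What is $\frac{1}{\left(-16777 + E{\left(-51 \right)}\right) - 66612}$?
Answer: $- \frac{1}{83491} \approx -1.1977 \cdot 10^{-5}$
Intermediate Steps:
$E{\left(Y \right)} = 2 Y$
$\frac{1}{\left(-16777 + E{\left(-51 \right)}\right) - 66612} = \frac{1}{\left(-16777 + 2 \left(-51\right)\right) - 66612} = \frac{1}{\left(-16777 - 102\right) - 66612} = \frac{1}{-16879 - 66612} = \frac{1}{-83491} = - \frac{1}{83491}$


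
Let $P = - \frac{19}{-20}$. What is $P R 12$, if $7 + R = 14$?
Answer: $\frac{399}{5} \approx 79.8$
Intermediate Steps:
$R = 7$ ($R = -7 + 14 = 7$)
$P = \frac{19}{20}$ ($P = \left(-19\right) \left(- \frac{1}{20}\right) = \frac{19}{20} \approx 0.95$)
$P R 12 = \frac{19}{20} \cdot 7 \cdot 12 = \frac{133}{20} \cdot 12 = \frac{399}{5}$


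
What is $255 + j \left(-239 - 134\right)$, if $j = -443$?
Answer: $165494$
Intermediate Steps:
$255 + j \left(-239 - 134\right) = 255 - 443 \left(-239 - 134\right) = 255 - -165239 = 255 + 165239 = 165494$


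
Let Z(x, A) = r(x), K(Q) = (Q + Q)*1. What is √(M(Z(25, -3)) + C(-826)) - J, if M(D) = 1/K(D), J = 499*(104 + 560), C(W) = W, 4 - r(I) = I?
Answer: -331336 + I*√1457106/42 ≈ -3.3134e+5 + 28.741*I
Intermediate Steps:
K(Q) = 2*Q (K(Q) = (2*Q)*1 = 2*Q)
r(I) = 4 - I
Z(x, A) = 4 - x
J = 331336 (J = 499*664 = 331336)
M(D) = 1/(2*D)
√(M(Z(25, -3)) + C(-826)) - J = √(1/(2*(4 - 1*25)) - 826) - 1*331336 = √(1/(2*(4 - 25)) - 826) - 331336 = √((½)/(-21) - 826) - 331336 = √((½)*(-1/21) - 826) - 331336 = √(-1/42 - 826) - 331336 = √(-34693/42) - 331336 = I*√1457106/42 - 331336 = -331336 + I*√1457106/42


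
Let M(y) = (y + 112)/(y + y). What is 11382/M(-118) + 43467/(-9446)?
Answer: 4228855165/9446 ≈ 4.4769e+5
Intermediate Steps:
M(y) = (112 + y)/(2*y) (M(y) = (112 + y)/((2*y)) = (112 + y)*(1/(2*y)) = (112 + y)/(2*y))
11382/M(-118) + 43467/(-9446) = 11382/(((1/2)*(112 - 118)/(-118))) + 43467/(-9446) = 11382/(((1/2)*(-1/118)*(-6))) + 43467*(-1/9446) = 11382/(3/118) - 43467/9446 = 11382*(118/3) - 43467/9446 = 447692 - 43467/9446 = 4228855165/9446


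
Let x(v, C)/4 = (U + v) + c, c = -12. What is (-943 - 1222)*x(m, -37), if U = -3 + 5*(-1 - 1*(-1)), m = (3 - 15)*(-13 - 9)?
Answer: -2156340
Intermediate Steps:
m = 264 (m = -12*(-22) = 264)
U = -3 (U = -3 + 5*(-1 + 1) = -3 + 5*0 = -3 + 0 = -3)
x(v, C) = -60 + 4*v (x(v, C) = 4*((-3 + v) - 12) = 4*(-15 + v) = -60 + 4*v)
(-943 - 1222)*x(m, -37) = (-943 - 1222)*(-60 + 4*264) = -2165*(-60 + 1056) = -2165*996 = -2156340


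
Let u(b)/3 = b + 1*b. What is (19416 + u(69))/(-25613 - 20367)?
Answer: -1983/4598 ≈ -0.43127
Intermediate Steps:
u(b) = 6*b (u(b) = 3*(b + 1*b) = 3*(b + b) = 3*(2*b) = 6*b)
(19416 + u(69))/(-25613 - 20367) = (19416 + 6*69)/(-25613 - 20367) = (19416 + 414)/(-45980) = 19830*(-1/45980) = -1983/4598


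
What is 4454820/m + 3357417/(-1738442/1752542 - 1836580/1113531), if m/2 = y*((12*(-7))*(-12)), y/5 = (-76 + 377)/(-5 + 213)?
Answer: -6900907670722890340025/5430258001572817 ≈ -1.2708e+6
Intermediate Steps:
y = 1505/208 (y = 5*((-76 + 377)/(-5 + 213)) = 5*(301/208) = 1505/208 ≈ 7.2356)
m = 189630/13 (m = 2*(1505*((12*(-7))*(-12))/208) = 2*(1505*(-84*(-12))/208) = 2*((1505/208)*1008) = 2*(94815/13) = 189630/13 ≈ 14587.)
4454820/m + 3357417/(-1738442/1752542 - 1836580/1113531) = 4454820/(189630/13) + 3357417/(-1738442/1752542 - 1836580/1113531) = 4454820*(13/189630) + 3357417/(-1738442*1/1752542 - 1836580*1/1113531) = 643474/2107 + 3357417/(-869221/876271 - 1836580/1113531) = 643474/2107 + 3357417/(-2577246322531/975754922901) = 643474/2107 + 3357417*(-975754922901/2577246322531) = 643474/2107 - 3276016165981506717/2577246322531 = -6900907670722890340025/5430258001572817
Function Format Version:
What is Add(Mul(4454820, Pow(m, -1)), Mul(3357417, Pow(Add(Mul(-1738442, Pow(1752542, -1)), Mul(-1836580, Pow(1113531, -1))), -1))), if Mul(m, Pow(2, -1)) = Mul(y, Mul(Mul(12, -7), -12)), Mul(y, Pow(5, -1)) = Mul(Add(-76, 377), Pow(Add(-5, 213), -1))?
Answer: Rational(-6900907670722890340025, 5430258001572817) ≈ -1.2708e+6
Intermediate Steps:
y = Rational(1505, 208) (y = Mul(5, Mul(Add(-76, 377), Pow(Add(-5, 213), -1))) = Mul(5, Mul(301, Pow(208, -1))) = Mul(5, Mul(301, Rational(1, 208))) = Mul(5, Rational(301, 208)) = Rational(1505, 208) ≈ 7.2356)
m = Rational(189630, 13) (m = Mul(2, Mul(Rational(1505, 208), Mul(Mul(12, -7), -12))) = Mul(2, Mul(Rational(1505, 208), Mul(-84, -12))) = Mul(2, Mul(Rational(1505, 208), 1008)) = Mul(2, Rational(94815, 13)) = Rational(189630, 13) ≈ 14587.)
Add(Mul(4454820, Pow(m, -1)), Mul(3357417, Pow(Add(Mul(-1738442, Pow(1752542, -1)), Mul(-1836580, Pow(1113531, -1))), -1))) = Add(Mul(4454820, Pow(Rational(189630, 13), -1)), Mul(3357417, Pow(Add(Mul(-1738442, Pow(1752542, -1)), Mul(-1836580, Pow(1113531, -1))), -1))) = Add(Mul(4454820, Rational(13, 189630)), Mul(3357417, Pow(Add(Mul(-1738442, Rational(1, 1752542)), Mul(-1836580, Rational(1, 1113531))), -1))) = Add(Rational(643474, 2107), Mul(3357417, Pow(Add(Rational(-869221, 876271), Rational(-1836580, 1113531)), -1))) = Add(Rational(643474, 2107), Mul(3357417, Pow(Rational(-2577246322531, 975754922901), -1))) = Add(Rational(643474, 2107), Mul(3357417, Rational(-975754922901, 2577246322531))) = Add(Rational(643474, 2107), Rational(-3276016165981506717, 2577246322531)) = Rational(-6900907670722890340025, 5430258001572817)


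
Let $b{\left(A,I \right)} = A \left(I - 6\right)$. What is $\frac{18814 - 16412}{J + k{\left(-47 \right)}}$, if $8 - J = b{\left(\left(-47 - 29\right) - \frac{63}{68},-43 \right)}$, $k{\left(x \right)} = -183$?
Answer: $- \frac{163336}{268219} \approx -0.60896$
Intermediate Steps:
$b{\left(A,I \right)} = A \left(-6 + I\right)$
$J = - \frac{255775}{68}$ ($J = 8 - \left(\left(-47 - 29\right) - \frac{63}{68}\right) \left(-6 - 43\right) = 8 - \left(-76 - \frac{63}{68}\right) \left(-49\right) = 8 - \left(- \frac{5231}{68}\right) \left(-49\right) = 8 - \frac{256319}{68} = - \frac{255775}{68} \approx -3761.4$)
$\frac{18814 - 16412}{J + k{\left(-47 \right)}} = \frac{18814 - 16412}{- \frac{255775}{68} - 183} = \frac{2402}{- \frac{268219}{68}} = 2402 \left(- \frac{68}{268219}\right) = - \frac{163336}{268219}$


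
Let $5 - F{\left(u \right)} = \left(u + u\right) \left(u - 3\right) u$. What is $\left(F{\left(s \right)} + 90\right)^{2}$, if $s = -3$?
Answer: $41209$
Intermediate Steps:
$F{\left(u \right)} = 5 - 2 u^{2} \left(-3 + u\right)$ ($F{\left(u \right)} = 5 - \left(u + u\right) \left(u - 3\right) u = 5 - 2 u \left(-3 + u\right) u = 5 - 2 u^{2} \left(-3 + u\right)$)
$\left(F{\left(s \right)} + 90\right)^{2} = \left(\left(5 - 2 \left(-3\right)^{3} + 6 \left(-3\right)^{2}\right) + 90\right)^{2} = \left(\left(5 - -54 + 6 \cdot 9\right) + 90\right)^{2} = \left(\left(5 + 54 + 54\right) + 90\right)^{2} = \left(113 + 90\right)^{2} = 203^{2} = 41209$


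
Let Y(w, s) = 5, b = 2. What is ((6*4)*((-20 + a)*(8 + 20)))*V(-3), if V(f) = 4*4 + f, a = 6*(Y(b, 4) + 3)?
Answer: 244608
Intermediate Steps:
a = 48 (a = 6*(5 + 3) = 6*8 = 48)
V(f) = 16 + f
((6*4)*((-20 + a)*(8 + 20)))*V(-3) = ((6*4)*((-20 + 48)*(8 + 20)))*(16 - 3) = (24*(28*28))*13 = (24*784)*13 = 18816*13 = 244608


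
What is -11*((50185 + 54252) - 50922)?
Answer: -588665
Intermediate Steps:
-11*((50185 + 54252) - 50922) = -11*(104437 - 50922) = -11*53515 = -588665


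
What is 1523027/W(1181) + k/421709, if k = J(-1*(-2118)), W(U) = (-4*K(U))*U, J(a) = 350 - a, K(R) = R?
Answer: -652137942935/2352733066196 ≈ -0.27718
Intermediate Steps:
W(U) = -4*U² (W(U) = (-4*U)*U = -4*U²)
k = -1768 (k = 350 - (-1)*(-2118) = 350 - 1*2118 = 350 - 2118 = -1768)
1523027/W(1181) + k/421709 = 1523027/((-4*1181²)) - 1768/421709 = 1523027/((-4*1394761)) - 1768*1/421709 = 1523027/(-5579044) - 1768/421709 = 1523027*(-1/5579044) - 1768/421709 = -1523027/5579044 - 1768/421709 = -652137942935/2352733066196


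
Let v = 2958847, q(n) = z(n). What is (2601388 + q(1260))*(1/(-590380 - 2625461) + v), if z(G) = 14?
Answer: 8250937390768015684/1071947 ≈ 7.6972e+12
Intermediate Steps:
q(n) = 14
(2601388 + q(1260))*(1/(-590380 - 2625461) + v) = (2601388 + 14)*(1/(-590380 - 2625461) + 2958847) = 2601402*(1/(-3215841) + 2958847) = 2601402*(-1/3215841 + 2958847) = 2601402*(9515181495326/3215841) = 8250937390768015684/1071947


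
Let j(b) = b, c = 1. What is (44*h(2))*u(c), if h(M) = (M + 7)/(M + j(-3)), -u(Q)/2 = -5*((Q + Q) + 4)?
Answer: -23760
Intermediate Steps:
u(Q) = 40 + 20*Q (u(Q) = -(-10)*((Q + Q) + 4) = -(-10)*(2*Q + 4) = -(-10)*(4 + 2*Q) = -2*(-20 - 10*Q) = 40 + 20*Q)
h(M) = (7 + M)/(-3 + M) (h(M) = (M + 7)/(M - 3) = (7 + M)/(-3 + M))
(44*h(2))*u(c) = (44*((7 + 2)/(-3 + 2)))*(40 + 20*1) = (44*(9/(-1)))*(40 + 20) = (44*(-1*9))*60 = (44*(-9))*60 = -396*60 = -23760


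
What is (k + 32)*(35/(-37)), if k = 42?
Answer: -70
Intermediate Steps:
(k + 32)*(35/(-37)) = (42 + 32)*(35/(-37)) = 74*(35*(-1/37)) = 74*(-35/37) = -70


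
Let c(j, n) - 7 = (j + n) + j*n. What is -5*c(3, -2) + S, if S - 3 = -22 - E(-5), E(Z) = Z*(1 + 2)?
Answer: -14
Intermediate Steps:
E(Z) = 3*Z (E(Z) = Z*3 = 3*Z)
c(j, n) = 7 + j + n + j*n (c(j, n) = 7 + ((j + n) + j*n) = 7 + (j + n + j*n) = 7 + j + n + j*n)
S = -4 (S = 3 + (-22 - 3*(-5)) = 3 + (-22 - 1*(-15)) = 3 + (-22 + 15) = 3 - 7 = -4)
-5*c(3, -2) + S = -5*(7 + 3 - 2 + 3*(-2)) - 4 = -5*(7 + 3 - 2 - 6) - 4 = -5*2 - 4 = -10 - 4 = -14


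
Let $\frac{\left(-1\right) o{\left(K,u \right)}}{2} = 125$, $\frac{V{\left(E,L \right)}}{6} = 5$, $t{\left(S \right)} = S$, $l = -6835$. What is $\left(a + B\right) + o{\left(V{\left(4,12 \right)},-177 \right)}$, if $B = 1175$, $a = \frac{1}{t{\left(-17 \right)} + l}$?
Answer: $\frac{6338099}{6852} \approx 925.0$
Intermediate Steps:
$V{\left(E,L \right)} = 30$ ($V{\left(E,L \right)} = 6 \cdot 5 = 30$)
$o{\left(K,u \right)} = -250$ ($o{\left(K,u \right)} = \left(-2\right) 125 = -250$)
$a = - \frac{1}{6852}$ ($a = \frac{1}{-17 - 6835} = \frac{1}{-6852} = - \frac{1}{6852} \approx -0.00014594$)
$\left(a + B\right) + o{\left(V{\left(4,12 \right)},-177 \right)} = \left(- \frac{1}{6852} + 1175\right) - 250 = \frac{8051099}{6852} - 250 = \frac{6338099}{6852}$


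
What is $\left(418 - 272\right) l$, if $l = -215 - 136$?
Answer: $-51246$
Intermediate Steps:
$l = -351$ ($l = -215 - 136 = -351$)
$\left(418 - 272\right) l = \left(418 - 272\right) \left(-351\right) = 146 \left(-351\right) = -51246$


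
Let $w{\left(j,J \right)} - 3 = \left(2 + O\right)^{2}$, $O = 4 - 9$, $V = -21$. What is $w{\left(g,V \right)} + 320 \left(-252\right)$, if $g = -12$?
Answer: $-80628$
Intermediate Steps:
$O = -5$ ($O = 4 - 9 = -5$)
$w{\left(j,J \right)} = 12$ ($w{\left(j,J \right)} = 3 + \left(2 - 5\right)^{2} = 3 + \left(-3\right)^{2} = 3 + 9 = 12$)
$w{\left(g,V \right)} + 320 \left(-252\right) = 12 + 320 \left(-252\right) = 12 - 80640 = -80628$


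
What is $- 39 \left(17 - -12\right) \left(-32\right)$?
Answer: $36192$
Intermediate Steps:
$- 39 \left(17 - -12\right) \left(-32\right) = - 39 \left(17 + 12\right) \left(-32\right) = \left(-39\right) 29 \left(-32\right) = \left(-1131\right) \left(-32\right) = 36192$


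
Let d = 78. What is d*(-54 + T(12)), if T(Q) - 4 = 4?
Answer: -3588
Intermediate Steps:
T(Q) = 8 (T(Q) = 4 + 4 = 8)
d*(-54 + T(12)) = 78*(-54 + 8) = 78*(-46) = -3588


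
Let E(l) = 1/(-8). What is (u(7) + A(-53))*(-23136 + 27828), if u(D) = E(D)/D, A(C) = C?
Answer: -3482637/14 ≈ -2.4876e+5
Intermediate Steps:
E(l) = -⅛
u(D) = -1/(8*D)
(u(7) + A(-53))*(-23136 + 27828) = (-⅛/7 - 53)*(-23136 + 27828) = (-⅛*⅐ - 53)*4692 = (-1/56 - 53)*4692 = -2969/56*4692 = -3482637/14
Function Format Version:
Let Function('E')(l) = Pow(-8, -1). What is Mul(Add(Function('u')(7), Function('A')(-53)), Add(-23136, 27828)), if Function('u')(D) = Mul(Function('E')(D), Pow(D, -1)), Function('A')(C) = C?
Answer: Rational(-3482637, 14) ≈ -2.4876e+5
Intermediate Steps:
Function('E')(l) = Rational(-1, 8)
Function('u')(D) = Mul(Rational(-1, 8), Pow(D, -1))
Mul(Add(Function('u')(7), Function('A')(-53)), Add(-23136, 27828)) = Mul(Add(Mul(Rational(-1, 8), Pow(7, -1)), -53), Add(-23136, 27828)) = Mul(Add(Mul(Rational(-1, 8), Rational(1, 7)), -53), 4692) = Mul(Add(Rational(-1, 56), -53), 4692) = Mul(Rational(-2969, 56), 4692) = Rational(-3482637, 14)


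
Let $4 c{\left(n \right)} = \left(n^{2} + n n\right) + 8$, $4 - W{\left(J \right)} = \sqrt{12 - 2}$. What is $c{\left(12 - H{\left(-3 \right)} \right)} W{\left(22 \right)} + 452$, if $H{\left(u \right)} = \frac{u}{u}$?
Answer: $702 - \frac{125 \sqrt{10}}{2} \approx 504.36$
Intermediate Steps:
$W{\left(J \right)} = 4 - \sqrt{10}$ ($W{\left(J \right)} = 4 - \sqrt{12 - 2} = 4 - \sqrt{10}$)
$H{\left(u \right)} = 1$
$c{\left(n \right)} = 2 + \frac{n^{2}}{2}$ ($c{\left(n \right)} = \frac{\left(n^{2} + n n\right) + 8}{4} = \frac{\left(n^{2} + n^{2}\right) + 8}{4} = \frac{2 n^{2} + 8}{4} = \frac{8 + 2 n^{2}}{4} = 2 + \frac{n^{2}}{2}$)
$c{\left(12 - H{\left(-3 \right)} \right)} W{\left(22 \right)} + 452 = \left(2 + \frac{\left(12 - 1\right)^{2}}{2}\right) \left(4 - \sqrt{10}\right) + 452 = \left(2 + \frac{11^{2}}{2}\right) \left(4 - \sqrt{10}\right) + 452 = \left(2 + \frac{1}{2} \cdot 121\right) \left(4 - \sqrt{10}\right) + 452 = \left(2 + \frac{121}{2}\right) \left(4 - \sqrt{10}\right) + 452 = \frac{125 \left(4 - \sqrt{10}\right)}{2} + 452 = \left(250 - \frac{125 \sqrt{10}}{2}\right) + 452 = 702 - \frac{125 \sqrt{10}}{2}$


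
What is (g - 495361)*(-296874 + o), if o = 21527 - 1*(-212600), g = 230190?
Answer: 16638684737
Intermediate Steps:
o = 234127 (o = 21527 + 212600 = 234127)
(g - 495361)*(-296874 + o) = (230190 - 495361)*(-296874 + 234127) = -265171*(-62747) = 16638684737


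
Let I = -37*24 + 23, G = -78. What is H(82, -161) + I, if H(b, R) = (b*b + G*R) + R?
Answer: 18256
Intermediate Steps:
H(b, R) = b² - 77*R (H(b, R) = (b*b - 78*R) + R = (b² - 78*R) + R = b² - 77*R)
I = -865 (I = -888 + 23 = -865)
H(82, -161) + I = (82² - 77*(-161)) - 865 = (6724 + 12397) - 865 = 19121 - 865 = 18256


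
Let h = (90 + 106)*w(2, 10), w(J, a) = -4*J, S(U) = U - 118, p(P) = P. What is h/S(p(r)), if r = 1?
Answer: 1568/117 ≈ 13.402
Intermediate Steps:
S(U) = -118 + U
h = -1568 (h = (90 + 106)*(-4*2) = 196*(-8) = -1568)
h/S(p(r)) = -1568/(-118 + 1) = -1568/(-117) = -1568*(-1/117) = 1568/117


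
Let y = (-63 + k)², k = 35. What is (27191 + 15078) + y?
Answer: 43053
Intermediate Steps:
y = 784 (y = (-63 + 35)² = (-28)² = 784)
(27191 + 15078) + y = (27191 + 15078) + 784 = 42269 + 784 = 43053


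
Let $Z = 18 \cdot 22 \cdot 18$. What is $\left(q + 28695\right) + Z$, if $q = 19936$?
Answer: $55759$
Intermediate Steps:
$Z = 7128$ ($Z = 396 \cdot 18 = 7128$)
$\left(q + 28695\right) + Z = \left(19936 + 28695\right) + 7128 = 48631 + 7128 = 55759$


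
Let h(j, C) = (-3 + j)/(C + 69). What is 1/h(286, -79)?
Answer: -10/283 ≈ -0.035336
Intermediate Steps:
h(j, C) = (-3 + j)/(69 + C)
1/h(286, -79) = 1/((-3 + 286)/(69 - 79)) = 1/(283/(-10)) = 1/(-1/10*283) = 1/(-283/10) = -10/283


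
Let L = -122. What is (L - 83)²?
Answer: 42025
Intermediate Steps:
(L - 83)² = (-122 - 83)² = (-205)² = 42025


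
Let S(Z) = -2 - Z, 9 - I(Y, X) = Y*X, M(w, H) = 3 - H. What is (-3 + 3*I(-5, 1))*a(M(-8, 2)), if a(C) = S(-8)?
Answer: 234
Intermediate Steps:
I(Y, X) = 9 - X*Y (I(Y, X) = 9 - Y*X = 9 - X*Y)
a(C) = 6 (a(C) = -2 - 1*(-8) = -2 + 8 = 6)
(-3 + 3*I(-5, 1))*a(M(-8, 2)) = (-3 + 3*(9 - 1*1*(-5)))*6 = (-3 + 3*(9 + 5))*6 = (-3 + 3*14)*6 = (-3 + 42)*6 = 39*6 = 234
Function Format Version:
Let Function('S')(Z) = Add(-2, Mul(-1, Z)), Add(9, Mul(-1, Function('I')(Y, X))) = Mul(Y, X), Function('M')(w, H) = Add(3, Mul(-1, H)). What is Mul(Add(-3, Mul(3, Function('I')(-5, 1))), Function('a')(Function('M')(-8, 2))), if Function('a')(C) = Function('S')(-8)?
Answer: 234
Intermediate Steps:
Function('I')(Y, X) = Add(9, Mul(-1, X, Y)) (Function('I')(Y, X) = Add(9, Mul(-1, Mul(Y, X))) = Add(9, Mul(-1, Mul(X, Y))) = Add(9, Mul(-1, X, Y)))
Function('a')(C) = 6 (Function('a')(C) = Add(-2, Mul(-1, -8)) = Add(-2, 8) = 6)
Mul(Add(-3, Mul(3, Function('I')(-5, 1))), Function('a')(Function('M')(-8, 2))) = Mul(Add(-3, Mul(3, Add(9, Mul(-1, 1, -5)))), 6) = Mul(Add(-3, Mul(3, Add(9, 5))), 6) = Mul(Add(-3, Mul(3, 14)), 6) = Mul(Add(-3, 42), 6) = Mul(39, 6) = 234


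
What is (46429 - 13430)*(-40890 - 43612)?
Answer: -2788481498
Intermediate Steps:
(46429 - 13430)*(-40890 - 43612) = 32999*(-84502) = -2788481498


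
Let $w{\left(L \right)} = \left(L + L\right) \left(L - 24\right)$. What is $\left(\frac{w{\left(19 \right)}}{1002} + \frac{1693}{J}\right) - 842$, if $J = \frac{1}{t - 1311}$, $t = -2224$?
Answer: $- \frac{2998784192}{501} \approx -5.9856 \cdot 10^{6}$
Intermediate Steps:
$w{\left(L \right)} = 2 L \left(-24 + L\right)$
$J = - \frac{1}{3535}$ ($J = \frac{1}{-2224 - 1311} = \frac{1}{-3535} = - \frac{1}{3535} \approx -0.00028289$)
$\left(\frac{w{\left(19 \right)}}{1002} + \frac{1693}{J}\right) - 842 = \left(\frac{2 \cdot 19 \left(-24 + 19\right)}{1002} + \frac{1693}{- \frac{1}{3535}}\right) - 842 = \left(2 \cdot 19 \left(-5\right) \frac{1}{1002} + 1693 \left(-3535\right)\right) - 842 = \left(\left(-190\right) \frac{1}{1002} - 5984755\right) - 842 = \left(- \frac{95}{501} - 5984755\right) - 842 = - \frac{2998362350}{501} - 842 = - \frac{2998784192}{501}$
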